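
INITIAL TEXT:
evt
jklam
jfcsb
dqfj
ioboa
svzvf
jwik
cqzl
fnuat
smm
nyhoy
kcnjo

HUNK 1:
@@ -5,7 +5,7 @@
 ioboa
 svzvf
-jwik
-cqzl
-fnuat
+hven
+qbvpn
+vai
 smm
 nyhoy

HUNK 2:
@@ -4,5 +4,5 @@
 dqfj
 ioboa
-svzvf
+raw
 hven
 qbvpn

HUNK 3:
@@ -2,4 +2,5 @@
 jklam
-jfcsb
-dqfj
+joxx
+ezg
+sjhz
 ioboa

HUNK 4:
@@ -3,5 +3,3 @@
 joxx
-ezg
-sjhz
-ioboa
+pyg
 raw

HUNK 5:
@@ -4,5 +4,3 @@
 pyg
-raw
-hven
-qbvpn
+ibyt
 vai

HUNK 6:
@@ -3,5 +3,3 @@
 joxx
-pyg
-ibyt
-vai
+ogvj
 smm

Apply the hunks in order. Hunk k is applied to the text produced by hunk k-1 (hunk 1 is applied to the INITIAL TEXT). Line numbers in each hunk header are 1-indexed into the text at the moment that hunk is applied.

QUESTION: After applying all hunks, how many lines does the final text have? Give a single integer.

Answer: 7

Derivation:
Hunk 1: at line 5 remove [jwik,cqzl,fnuat] add [hven,qbvpn,vai] -> 12 lines: evt jklam jfcsb dqfj ioboa svzvf hven qbvpn vai smm nyhoy kcnjo
Hunk 2: at line 4 remove [svzvf] add [raw] -> 12 lines: evt jklam jfcsb dqfj ioboa raw hven qbvpn vai smm nyhoy kcnjo
Hunk 3: at line 2 remove [jfcsb,dqfj] add [joxx,ezg,sjhz] -> 13 lines: evt jklam joxx ezg sjhz ioboa raw hven qbvpn vai smm nyhoy kcnjo
Hunk 4: at line 3 remove [ezg,sjhz,ioboa] add [pyg] -> 11 lines: evt jklam joxx pyg raw hven qbvpn vai smm nyhoy kcnjo
Hunk 5: at line 4 remove [raw,hven,qbvpn] add [ibyt] -> 9 lines: evt jklam joxx pyg ibyt vai smm nyhoy kcnjo
Hunk 6: at line 3 remove [pyg,ibyt,vai] add [ogvj] -> 7 lines: evt jklam joxx ogvj smm nyhoy kcnjo
Final line count: 7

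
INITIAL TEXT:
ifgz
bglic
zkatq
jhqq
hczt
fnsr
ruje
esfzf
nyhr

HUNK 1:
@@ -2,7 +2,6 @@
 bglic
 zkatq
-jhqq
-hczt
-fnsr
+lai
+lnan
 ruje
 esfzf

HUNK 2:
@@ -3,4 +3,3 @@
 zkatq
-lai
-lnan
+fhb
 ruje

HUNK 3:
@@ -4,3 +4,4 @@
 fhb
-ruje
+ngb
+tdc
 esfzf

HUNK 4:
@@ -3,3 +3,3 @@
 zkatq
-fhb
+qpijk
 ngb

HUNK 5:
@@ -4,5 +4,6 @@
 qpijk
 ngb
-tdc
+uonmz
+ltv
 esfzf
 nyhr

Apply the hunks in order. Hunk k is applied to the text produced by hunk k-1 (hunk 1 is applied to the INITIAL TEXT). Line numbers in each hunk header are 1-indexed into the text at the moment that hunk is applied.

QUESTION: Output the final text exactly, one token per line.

Answer: ifgz
bglic
zkatq
qpijk
ngb
uonmz
ltv
esfzf
nyhr

Derivation:
Hunk 1: at line 2 remove [jhqq,hczt,fnsr] add [lai,lnan] -> 8 lines: ifgz bglic zkatq lai lnan ruje esfzf nyhr
Hunk 2: at line 3 remove [lai,lnan] add [fhb] -> 7 lines: ifgz bglic zkatq fhb ruje esfzf nyhr
Hunk 3: at line 4 remove [ruje] add [ngb,tdc] -> 8 lines: ifgz bglic zkatq fhb ngb tdc esfzf nyhr
Hunk 4: at line 3 remove [fhb] add [qpijk] -> 8 lines: ifgz bglic zkatq qpijk ngb tdc esfzf nyhr
Hunk 5: at line 4 remove [tdc] add [uonmz,ltv] -> 9 lines: ifgz bglic zkatq qpijk ngb uonmz ltv esfzf nyhr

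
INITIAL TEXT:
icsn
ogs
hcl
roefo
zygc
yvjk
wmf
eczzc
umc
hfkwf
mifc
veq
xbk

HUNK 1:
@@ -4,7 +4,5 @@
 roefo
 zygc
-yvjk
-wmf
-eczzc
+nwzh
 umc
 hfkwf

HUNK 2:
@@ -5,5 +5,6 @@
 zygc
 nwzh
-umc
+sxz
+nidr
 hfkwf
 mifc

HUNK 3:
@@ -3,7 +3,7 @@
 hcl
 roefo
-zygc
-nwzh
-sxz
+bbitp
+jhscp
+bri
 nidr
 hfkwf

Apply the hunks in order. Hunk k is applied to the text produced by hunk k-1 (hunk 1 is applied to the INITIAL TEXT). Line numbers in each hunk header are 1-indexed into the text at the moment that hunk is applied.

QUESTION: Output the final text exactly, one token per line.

Answer: icsn
ogs
hcl
roefo
bbitp
jhscp
bri
nidr
hfkwf
mifc
veq
xbk

Derivation:
Hunk 1: at line 4 remove [yvjk,wmf,eczzc] add [nwzh] -> 11 lines: icsn ogs hcl roefo zygc nwzh umc hfkwf mifc veq xbk
Hunk 2: at line 5 remove [umc] add [sxz,nidr] -> 12 lines: icsn ogs hcl roefo zygc nwzh sxz nidr hfkwf mifc veq xbk
Hunk 3: at line 3 remove [zygc,nwzh,sxz] add [bbitp,jhscp,bri] -> 12 lines: icsn ogs hcl roefo bbitp jhscp bri nidr hfkwf mifc veq xbk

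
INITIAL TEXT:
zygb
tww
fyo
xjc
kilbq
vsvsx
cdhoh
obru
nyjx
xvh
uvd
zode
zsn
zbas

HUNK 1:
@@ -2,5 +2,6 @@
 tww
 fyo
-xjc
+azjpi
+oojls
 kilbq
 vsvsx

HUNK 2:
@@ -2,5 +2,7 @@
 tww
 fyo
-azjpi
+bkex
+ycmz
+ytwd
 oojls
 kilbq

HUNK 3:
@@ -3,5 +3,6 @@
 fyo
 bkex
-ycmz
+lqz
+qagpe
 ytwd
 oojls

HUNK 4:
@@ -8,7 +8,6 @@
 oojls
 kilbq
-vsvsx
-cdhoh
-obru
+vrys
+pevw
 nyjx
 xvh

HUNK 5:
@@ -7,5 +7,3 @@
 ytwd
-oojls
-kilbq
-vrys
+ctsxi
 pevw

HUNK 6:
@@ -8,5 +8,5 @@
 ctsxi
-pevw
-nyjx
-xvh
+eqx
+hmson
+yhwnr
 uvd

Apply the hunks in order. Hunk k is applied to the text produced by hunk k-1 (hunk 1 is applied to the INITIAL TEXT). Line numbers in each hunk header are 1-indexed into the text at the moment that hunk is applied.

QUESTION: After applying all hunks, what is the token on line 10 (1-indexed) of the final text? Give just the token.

Answer: hmson

Derivation:
Hunk 1: at line 2 remove [xjc] add [azjpi,oojls] -> 15 lines: zygb tww fyo azjpi oojls kilbq vsvsx cdhoh obru nyjx xvh uvd zode zsn zbas
Hunk 2: at line 2 remove [azjpi] add [bkex,ycmz,ytwd] -> 17 lines: zygb tww fyo bkex ycmz ytwd oojls kilbq vsvsx cdhoh obru nyjx xvh uvd zode zsn zbas
Hunk 3: at line 3 remove [ycmz] add [lqz,qagpe] -> 18 lines: zygb tww fyo bkex lqz qagpe ytwd oojls kilbq vsvsx cdhoh obru nyjx xvh uvd zode zsn zbas
Hunk 4: at line 8 remove [vsvsx,cdhoh,obru] add [vrys,pevw] -> 17 lines: zygb tww fyo bkex lqz qagpe ytwd oojls kilbq vrys pevw nyjx xvh uvd zode zsn zbas
Hunk 5: at line 7 remove [oojls,kilbq,vrys] add [ctsxi] -> 15 lines: zygb tww fyo bkex lqz qagpe ytwd ctsxi pevw nyjx xvh uvd zode zsn zbas
Hunk 6: at line 8 remove [pevw,nyjx,xvh] add [eqx,hmson,yhwnr] -> 15 lines: zygb tww fyo bkex lqz qagpe ytwd ctsxi eqx hmson yhwnr uvd zode zsn zbas
Final line 10: hmson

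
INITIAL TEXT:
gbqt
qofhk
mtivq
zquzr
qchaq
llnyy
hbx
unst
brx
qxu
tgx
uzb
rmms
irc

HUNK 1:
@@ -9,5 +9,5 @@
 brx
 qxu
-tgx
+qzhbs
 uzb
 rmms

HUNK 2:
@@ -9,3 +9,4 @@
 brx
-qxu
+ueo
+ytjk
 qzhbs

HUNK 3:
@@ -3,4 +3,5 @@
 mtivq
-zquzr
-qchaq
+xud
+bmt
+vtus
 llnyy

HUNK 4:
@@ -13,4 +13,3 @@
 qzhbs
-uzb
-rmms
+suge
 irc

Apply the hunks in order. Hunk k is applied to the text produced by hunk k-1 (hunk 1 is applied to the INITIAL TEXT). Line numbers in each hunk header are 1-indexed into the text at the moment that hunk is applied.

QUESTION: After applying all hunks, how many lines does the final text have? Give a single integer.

Hunk 1: at line 9 remove [tgx] add [qzhbs] -> 14 lines: gbqt qofhk mtivq zquzr qchaq llnyy hbx unst brx qxu qzhbs uzb rmms irc
Hunk 2: at line 9 remove [qxu] add [ueo,ytjk] -> 15 lines: gbqt qofhk mtivq zquzr qchaq llnyy hbx unst brx ueo ytjk qzhbs uzb rmms irc
Hunk 3: at line 3 remove [zquzr,qchaq] add [xud,bmt,vtus] -> 16 lines: gbqt qofhk mtivq xud bmt vtus llnyy hbx unst brx ueo ytjk qzhbs uzb rmms irc
Hunk 4: at line 13 remove [uzb,rmms] add [suge] -> 15 lines: gbqt qofhk mtivq xud bmt vtus llnyy hbx unst brx ueo ytjk qzhbs suge irc
Final line count: 15

Answer: 15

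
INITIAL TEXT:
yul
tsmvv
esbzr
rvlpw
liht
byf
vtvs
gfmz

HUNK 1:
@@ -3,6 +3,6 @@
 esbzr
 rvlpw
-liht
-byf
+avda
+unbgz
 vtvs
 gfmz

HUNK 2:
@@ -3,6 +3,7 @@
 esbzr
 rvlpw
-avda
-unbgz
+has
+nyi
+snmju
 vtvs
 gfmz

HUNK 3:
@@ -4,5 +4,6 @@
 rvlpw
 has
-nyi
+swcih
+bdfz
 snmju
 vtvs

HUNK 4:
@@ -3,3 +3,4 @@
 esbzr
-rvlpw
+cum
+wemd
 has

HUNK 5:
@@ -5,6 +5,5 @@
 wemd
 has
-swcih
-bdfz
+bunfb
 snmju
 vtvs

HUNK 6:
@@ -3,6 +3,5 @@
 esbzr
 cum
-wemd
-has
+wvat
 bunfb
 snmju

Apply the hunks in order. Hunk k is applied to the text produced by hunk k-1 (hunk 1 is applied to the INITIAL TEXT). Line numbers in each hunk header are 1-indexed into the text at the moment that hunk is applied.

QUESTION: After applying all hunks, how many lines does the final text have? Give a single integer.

Answer: 9

Derivation:
Hunk 1: at line 3 remove [liht,byf] add [avda,unbgz] -> 8 lines: yul tsmvv esbzr rvlpw avda unbgz vtvs gfmz
Hunk 2: at line 3 remove [avda,unbgz] add [has,nyi,snmju] -> 9 lines: yul tsmvv esbzr rvlpw has nyi snmju vtvs gfmz
Hunk 3: at line 4 remove [nyi] add [swcih,bdfz] -> 10 lines: yul tsmvv esbzr rvlpw has swcih bdfz snmju vtvs gfmz
Hunk 4: at line 3 remove [rvlpw] add [cum,wemd] -> 11 lines: yul tsmvv esbzr cum wemd has swcih bdfz snmju vtvs gfmz
Hunk 5: at line 5 remove [swcih,bdfz] add [bunfb] -> 10 lines: yul tsmvv esbzr cum wemd has bunfb snmju vtvs gfmz
Hunk 6: at line 3 remove [wemd,has] add [wvat] -> 9 lines: yul tsmvv esbzr cum wvat bunfb snmju vtvs gfmz
Final line count: 9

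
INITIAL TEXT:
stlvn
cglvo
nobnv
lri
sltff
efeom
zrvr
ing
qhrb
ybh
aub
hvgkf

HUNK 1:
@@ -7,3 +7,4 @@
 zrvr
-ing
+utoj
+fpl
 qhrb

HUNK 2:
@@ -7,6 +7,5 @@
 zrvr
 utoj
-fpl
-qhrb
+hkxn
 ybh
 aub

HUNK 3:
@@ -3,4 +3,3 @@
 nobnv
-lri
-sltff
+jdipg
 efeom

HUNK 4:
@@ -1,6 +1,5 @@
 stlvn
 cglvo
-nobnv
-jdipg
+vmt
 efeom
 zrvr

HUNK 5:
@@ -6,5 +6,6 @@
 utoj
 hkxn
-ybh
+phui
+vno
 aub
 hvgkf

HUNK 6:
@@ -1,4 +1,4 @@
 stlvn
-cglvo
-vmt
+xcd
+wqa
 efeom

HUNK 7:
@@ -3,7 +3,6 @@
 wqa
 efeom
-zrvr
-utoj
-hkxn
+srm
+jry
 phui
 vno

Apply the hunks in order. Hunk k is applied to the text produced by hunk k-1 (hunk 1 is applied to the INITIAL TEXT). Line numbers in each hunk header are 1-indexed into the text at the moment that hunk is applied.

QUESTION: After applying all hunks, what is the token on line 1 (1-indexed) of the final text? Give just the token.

Answer: stlvn

Derivation:
Hunk 1: at line 7 remove [ing] add [utoj,fpl] -> 13 lines: stlvn cglvo nobnv lri sltff efeom zrvr utoj fpl qhrb ybh aub hvgkf
Hunk 2: at line 7 remove [fpl,qhrb] add [hkxn] -> 12 lines: stlvn cglvo nobnv lri sltff efeom zrvr utoj hkxn ybh aub hvgkf
Hunk 3: at line 3 remove [lri,sltff] add [jdipg] -> 11 lines: stlvn cglvo nobnv jdipg efeom zrvr utoj hkxn ybh aub hvgkf
Hunk 4: at line 1 remove [nobnv,jdipg] add [vmt] -> 10 lines: stlvn cglvo vmt efeom zrvr utoj hkxn ybh aub hvgkf
Hunk 5: at line 6 remove [ybh] add [phui,vno] -> 11 lines: stlvn cglvo vmt efeom zrvr utoj hkxn phui vno aub hvgkf
Hunk 6: at line 1 remove [cglvo,vmt] add [xcd,wqa] -> 11 lines: stlvn xcd wqa efeom zrvr utoj hkxn phui vno aub hvgkf
Hunk 7: at line 3 remove [zrvr,utoj,hkxn] add [srm,jry] -> 10 lines: stlvn xcd wqa efeom srm jry phui vno aub hvgkf
Final line 1: stlvn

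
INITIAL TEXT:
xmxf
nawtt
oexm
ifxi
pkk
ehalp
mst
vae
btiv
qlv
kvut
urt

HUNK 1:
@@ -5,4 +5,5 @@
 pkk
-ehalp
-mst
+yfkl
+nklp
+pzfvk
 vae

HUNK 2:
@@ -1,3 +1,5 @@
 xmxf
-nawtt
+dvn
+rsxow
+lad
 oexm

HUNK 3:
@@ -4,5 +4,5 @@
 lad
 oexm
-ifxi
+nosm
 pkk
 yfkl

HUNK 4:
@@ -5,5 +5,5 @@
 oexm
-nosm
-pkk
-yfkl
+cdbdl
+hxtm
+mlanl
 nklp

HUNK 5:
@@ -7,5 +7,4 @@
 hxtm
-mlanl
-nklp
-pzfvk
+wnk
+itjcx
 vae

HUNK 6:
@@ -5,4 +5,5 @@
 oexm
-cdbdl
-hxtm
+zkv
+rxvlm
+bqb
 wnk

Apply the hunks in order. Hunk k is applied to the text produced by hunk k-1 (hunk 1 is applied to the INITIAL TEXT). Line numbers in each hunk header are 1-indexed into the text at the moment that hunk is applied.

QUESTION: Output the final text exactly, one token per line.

Hunk 1: at line 5 remove [ehalp,mst] add [yfkl,nklp,pzfvk] -> 13 lines: xmxf nawtt oexm ifxi pkk yfkl nklp pzfvk vae btiv qlv kvut urt
Hunk 2: at line 1 remove [nawtt] add [dvn,rsxow,lad] -> 15 lines: xmxf dvn rsxow lad oexm ifxi pkk yfkl nklp pzfvk vae btiv qlv kvut urt
Hunk 3: at line 4 remove [ifxi] add [nosm] -> 15 lines: xmxf dvn rsxow lad oexm nosm pkk yfkl nklp pzfvk vae btiv qlv kvut urt
Hunk 4: at line 5 remove [nosm,pkk,yfkl] add [cdbdl,hxtm,mlanl] -> 15 lines: xmxf dvn rsxow lad oexm cdbdl hxtm mlanl nklp pzfvk vae btiv qlv kvut urt
Hunk 5: at line 7 remove [mlanl,nklp,pzfvk] add [wnk,itjcx] -> 14 lines: xmxf dvn rsxow lad oexm cdbdl hxtm wnk itjcx vae btiv qlv kvut urt
Hunk 6: at line 5 remove [cdbdl,hxtm] add [zkv,rxvlm,bqb] -> 15 lines: xmxf dvn rsxow lad oexm zkv rxvlm bqb wnk itjcx vae btiv qlv kvut urt

Answer: xmxf
dvn
rsxow
lad
oexm
zkv
rxvlm
bqb
wnk
itjcx
vae
btiv
qlv
kvut
urt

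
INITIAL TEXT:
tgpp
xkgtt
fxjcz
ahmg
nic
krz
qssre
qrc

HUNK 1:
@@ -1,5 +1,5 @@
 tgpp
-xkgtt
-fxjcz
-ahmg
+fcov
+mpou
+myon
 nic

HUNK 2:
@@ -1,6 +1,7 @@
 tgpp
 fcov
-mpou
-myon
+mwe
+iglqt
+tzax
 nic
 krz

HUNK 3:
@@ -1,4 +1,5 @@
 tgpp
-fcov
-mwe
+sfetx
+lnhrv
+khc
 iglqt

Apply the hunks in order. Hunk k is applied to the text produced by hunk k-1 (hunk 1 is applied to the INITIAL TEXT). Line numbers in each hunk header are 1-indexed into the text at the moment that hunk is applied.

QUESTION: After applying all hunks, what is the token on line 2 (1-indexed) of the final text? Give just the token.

Answer: sfetx

Derivation:
Hunk 1: at line 1 remove [xkgtt,fxjcz,ahmg] add [fcov,mpou,myon] -> 8 lines: tgpp fcov mpou myon nic krz qssre qrc
Hunk 2: at line 1 remove [mpou,myon] add [mwe,iglqt,tzax] -> 9 lines: tgpp fcov mwe iglqt tzax nic krz qssre qrc
Hunk 3: at line 1 remove [fcov,mwe] add [sfetx,lnhrv,khc] -> 10 lines: tgpp sfetx lnhrv khc iglqt tzax nic krz qssre qrc
Final line 2: sfetx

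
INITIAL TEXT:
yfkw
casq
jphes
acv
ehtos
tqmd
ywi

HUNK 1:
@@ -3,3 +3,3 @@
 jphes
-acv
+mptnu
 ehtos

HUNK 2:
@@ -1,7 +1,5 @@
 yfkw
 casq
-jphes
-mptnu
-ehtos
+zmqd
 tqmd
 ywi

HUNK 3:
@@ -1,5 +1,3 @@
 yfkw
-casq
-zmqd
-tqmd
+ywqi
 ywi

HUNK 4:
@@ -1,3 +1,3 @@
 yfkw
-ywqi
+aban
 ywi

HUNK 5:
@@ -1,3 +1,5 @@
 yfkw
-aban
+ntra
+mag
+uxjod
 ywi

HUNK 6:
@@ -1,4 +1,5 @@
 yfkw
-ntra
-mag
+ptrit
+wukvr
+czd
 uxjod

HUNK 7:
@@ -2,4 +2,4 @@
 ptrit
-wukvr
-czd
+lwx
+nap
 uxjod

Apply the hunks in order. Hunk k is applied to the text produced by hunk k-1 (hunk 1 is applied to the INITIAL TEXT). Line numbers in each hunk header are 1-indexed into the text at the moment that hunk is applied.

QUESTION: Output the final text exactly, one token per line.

Answer: yfkw
ptrit
lwx
nap
uxjod
ywi

Derivation:
Hunk 1: at line 3 remove [acv] add [mptnu] -> 7 lines: yfkw casq jphes mptnu ehtos tqmd ywi
Hunk 2: at line 1 remove [jphes,mptnu,ehtos] add [zmqd] -> 5 lines: yfkw casq zmqd tqmd ywi
Hunk 3: at line 1 remove [casq,zmqd,tqmd] add [ywqi] -> 3 lines: yfkw ywqi ywi
Hunk 4: at line 1 remove [ywqi] add [aban] -> 3 lines: yfkw aban ywi
Hunk 5: at line 1 remove [aban] add [ntra,mag,uxjod] -> 5 lines: yfkw ntra mag uxjod ywi
Hunk 6: at line 1 remove [ntra,mag] add [ptrit,wukvr,czd] -> 6 lines: yfkw ptrit wukvr czd uxjod ywi
Hunk 7: at line 2 remove [wukvr,czd] add [lwx,nap] -> 6 lines: yfkw ptrit lwx nap uxjod ywi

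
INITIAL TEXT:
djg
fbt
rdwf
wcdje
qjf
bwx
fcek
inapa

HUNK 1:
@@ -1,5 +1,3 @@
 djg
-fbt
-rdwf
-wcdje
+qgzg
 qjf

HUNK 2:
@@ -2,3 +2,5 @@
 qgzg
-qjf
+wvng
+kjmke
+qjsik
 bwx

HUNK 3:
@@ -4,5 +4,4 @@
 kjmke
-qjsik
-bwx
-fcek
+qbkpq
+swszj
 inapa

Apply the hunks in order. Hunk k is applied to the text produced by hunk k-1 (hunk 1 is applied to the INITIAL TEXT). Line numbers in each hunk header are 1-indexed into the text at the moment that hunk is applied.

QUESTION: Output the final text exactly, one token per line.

Hunk 1: at line 1 remove [fbt,rdwf,wcdje] add [qgzg] -> 6 lines: djg qgzg qjf bwx fcek inapa
Hunk 2: at line 2 remove [qjf] add [wvng,kjmke,qjsik] -> 8 lines: djg qgzg wvng kjmke qjsik bwx fcek inapa
Hunk 3: at line 4 remove [qjsik,bwx,fcek] add [qbkpq,swszj] -> 7 lines: djg qgzg wvng kjmke qbkpq swszj inapa

Answer: djg
qgzg
wvng
kjmke
qbkpq
swszj
inapa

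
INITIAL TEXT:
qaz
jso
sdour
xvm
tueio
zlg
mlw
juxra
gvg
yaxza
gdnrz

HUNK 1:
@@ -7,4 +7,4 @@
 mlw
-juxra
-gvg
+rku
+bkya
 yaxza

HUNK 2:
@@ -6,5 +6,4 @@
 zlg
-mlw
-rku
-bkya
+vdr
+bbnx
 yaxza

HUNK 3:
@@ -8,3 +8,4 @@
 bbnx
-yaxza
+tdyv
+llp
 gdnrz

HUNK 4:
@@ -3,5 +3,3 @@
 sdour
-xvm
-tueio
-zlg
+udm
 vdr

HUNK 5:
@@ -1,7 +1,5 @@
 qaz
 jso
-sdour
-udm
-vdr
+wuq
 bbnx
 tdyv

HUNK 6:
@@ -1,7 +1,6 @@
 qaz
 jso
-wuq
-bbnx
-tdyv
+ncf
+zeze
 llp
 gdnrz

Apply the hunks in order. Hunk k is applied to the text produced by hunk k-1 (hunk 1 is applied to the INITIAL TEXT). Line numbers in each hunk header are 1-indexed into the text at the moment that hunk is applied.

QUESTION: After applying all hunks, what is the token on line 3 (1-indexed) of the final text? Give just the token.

Answer: ncf

Derivation:
Hunk 1: at line 7 remove [juxra,gvg] add [rku,bkya] -> 11 lines: qaz jso sdour xvm tueio zlg mlw rku bkya yaxza gdnrz
Hunk 2: at line 6 remove [mlw,rku,bkya] add [vdr,bbnx] -> 10 lines: qaz jso sdour xvm tueio zlg vdr bbnx yaxza gdnrz
Hunk 3: at line 8 remove [yaxza] add [tdyv,llp] -> 11 lines: qaz jso sdour xvm tueio zlg vdr bbnx tdyv llp gdnrz
Hunk 4: at line 3 remove [xvm,tueio,zlg] add [udm] -> 9 lines: qaz jso sdour udm vdr bbnx tdyv llp gdnrz
Hunk 5: at line 1 remove [sdour,udm,vdr] add [wuq] -> 7 lines: qaz jso wuq bbnx tdyv llp gdnrz
Hunk 6: at line 1 remove [wuq,bbnx,tdyv] add [ncf,zeze] -> 6 lines: qaz jso ncf zeze llp gdnrz
Final line 3: ncf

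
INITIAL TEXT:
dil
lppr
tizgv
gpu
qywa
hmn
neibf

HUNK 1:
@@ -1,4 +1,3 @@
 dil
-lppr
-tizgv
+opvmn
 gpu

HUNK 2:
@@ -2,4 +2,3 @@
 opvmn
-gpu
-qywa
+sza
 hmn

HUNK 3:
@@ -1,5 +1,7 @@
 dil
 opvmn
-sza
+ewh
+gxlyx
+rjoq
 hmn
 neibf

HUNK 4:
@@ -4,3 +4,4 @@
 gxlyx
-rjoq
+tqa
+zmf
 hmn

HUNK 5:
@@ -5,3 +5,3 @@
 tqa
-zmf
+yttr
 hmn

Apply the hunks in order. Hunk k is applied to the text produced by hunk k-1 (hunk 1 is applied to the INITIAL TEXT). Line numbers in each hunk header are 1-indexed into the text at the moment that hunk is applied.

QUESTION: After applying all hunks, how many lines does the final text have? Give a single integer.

Hunk 1: at line 1 remove [lppr,tizgv] add [opvmn] -> 6 lines: dil opvmn gpu qywa hmn neibf
Hunk 2: at line 2 remove [gpu,qywa] add [sza] -> 5 lines: dil opvmn sza hmn neibf
Hunk 3: at line 1 remove [sza] add [ewh,gxlyx,rjoq] -> 7 lines: dil opvmn ewh gxlyx rjoq hmn neibf
Hunk 4: at line 4 remove [rjoq] add [tqa,zmf] -> 8 lines: dil opvmn ewh gxlyx tqa zmf hmn neibf
Hunk 5: at line 5 remove [zmf] add [yttr] -> 8 lines: dil opvmn ewh gxlyx tqa yttr hmn neibf
Final line count: 8

Answer: 8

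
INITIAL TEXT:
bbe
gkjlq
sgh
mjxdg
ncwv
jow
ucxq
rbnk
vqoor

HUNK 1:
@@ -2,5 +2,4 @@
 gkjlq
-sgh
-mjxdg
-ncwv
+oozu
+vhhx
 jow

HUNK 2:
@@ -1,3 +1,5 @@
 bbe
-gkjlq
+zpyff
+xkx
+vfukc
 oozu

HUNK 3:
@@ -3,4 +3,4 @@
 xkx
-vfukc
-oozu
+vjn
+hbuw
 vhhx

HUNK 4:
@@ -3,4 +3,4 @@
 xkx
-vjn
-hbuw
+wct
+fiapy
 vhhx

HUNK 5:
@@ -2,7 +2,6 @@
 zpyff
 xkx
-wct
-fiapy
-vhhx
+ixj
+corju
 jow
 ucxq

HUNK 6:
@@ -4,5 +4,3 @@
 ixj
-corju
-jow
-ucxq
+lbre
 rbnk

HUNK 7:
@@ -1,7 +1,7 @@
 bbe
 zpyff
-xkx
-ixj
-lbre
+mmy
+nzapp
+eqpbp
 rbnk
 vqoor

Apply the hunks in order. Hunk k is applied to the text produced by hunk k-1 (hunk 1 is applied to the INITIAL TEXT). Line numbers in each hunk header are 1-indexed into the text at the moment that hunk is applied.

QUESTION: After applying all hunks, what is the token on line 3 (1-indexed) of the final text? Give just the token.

Answer: mmy

Derivation:
Hunk 1: at line 2 remove [sgh,mjxdg,ncwv] add [oozu,vhhx] -> 8 lines: bbe gkjlq oozu vhhx jow ucxq rbnk vqoor
Hunk 2: at line 1 remove [gkjlq] add [zpyff,xkx,vfukc] -> 10 lines: bbe zpyff xkx vfukc oozu vhhx jow ucxq rbnk vqoor
Hunk 3: at line 3 remove [vfukc,oozu] add [vjn,hbuw] -> 10 lines: bbe zpyff xkx vjn hbuw vhhx jow ucxq rbnk vqoor
Hunk 4: at line 3 remove [vjn,hbuw] add [wct,fiapy] -> 10 lines: bbe zpyff xkx wct fiapy vhhx jow ucxq rbnk vqoor
Hunk 5: at line 2 remove [wct,fiapy,vhhx] add [ixj,corju] -> 9 lines: bbe zpyff xkx ixj corju jow ucxq rbnk vqoor
Hunk 6: at line 4 remove [corju,jow,ucxq] add [lbre] -> 7 lines: bbe zpyff xkx ixj lbre rbnk vqoor
Hunk 7: at line 1 remove [xkx,ixj,lbre] add [mmy,nzapp,eqpbp] -> 7 lines: bbe zpyff mmy nzapp eqpbp rbnk vqoor
Final line 3: mmy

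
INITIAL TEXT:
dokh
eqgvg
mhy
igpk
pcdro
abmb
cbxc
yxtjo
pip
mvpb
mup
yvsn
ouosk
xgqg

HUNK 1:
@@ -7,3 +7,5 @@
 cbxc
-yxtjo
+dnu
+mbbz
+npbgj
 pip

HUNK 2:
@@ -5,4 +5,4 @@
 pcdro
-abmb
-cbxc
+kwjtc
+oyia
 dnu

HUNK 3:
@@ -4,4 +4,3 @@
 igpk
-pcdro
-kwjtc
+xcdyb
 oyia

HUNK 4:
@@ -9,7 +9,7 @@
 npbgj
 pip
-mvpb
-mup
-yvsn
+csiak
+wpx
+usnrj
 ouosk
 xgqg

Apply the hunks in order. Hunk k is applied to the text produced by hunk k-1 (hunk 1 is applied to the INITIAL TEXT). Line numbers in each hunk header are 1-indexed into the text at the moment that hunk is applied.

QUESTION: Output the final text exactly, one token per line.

Answer: dokh
eqgvg
mhy
igpk
xcdyb
oyia
dnu
mbbz
npbgj
pip
csiak
wpx
usnrj
ouosk
xgqg

Derivation:
Hunk 1: at line 7 remove [yxtjo] add [dnu,mbbz,npbgj] -> 16 lines: dokh eqgvg mhy igpk pcdro abmb cbxc dnu mbbz npbgj pip mvpb mup yvsn ouosk xgqg
Hunk 2: at line 5 remove [abmb,cbxc] add [kwjtc,oyia] -> 16 lines: dokh eqgvg mhy igpk pcdro kwjtc oyia dnu mbbz npbgj pip mvpb mup yvsn ouosk xgqg
Hunk 3: at line 4 remove [pcdro,kwjtc] add [xcdyb] -> 15 lines: dokh eqgvg mhy igpk xcdyb oyia dnu mbbz npbgj pip mvpb mup yvsn ouosk xgqg
Hunk 4: at line 9 remove [mvpb,mup,yvsn] add [csiak,wpx,usnrj] -> 15 lines: dokh eqgvg mhy igpk xcdyb oyia dnu mbbz npbgj pip csiak wpx usnrj ouosk xgqg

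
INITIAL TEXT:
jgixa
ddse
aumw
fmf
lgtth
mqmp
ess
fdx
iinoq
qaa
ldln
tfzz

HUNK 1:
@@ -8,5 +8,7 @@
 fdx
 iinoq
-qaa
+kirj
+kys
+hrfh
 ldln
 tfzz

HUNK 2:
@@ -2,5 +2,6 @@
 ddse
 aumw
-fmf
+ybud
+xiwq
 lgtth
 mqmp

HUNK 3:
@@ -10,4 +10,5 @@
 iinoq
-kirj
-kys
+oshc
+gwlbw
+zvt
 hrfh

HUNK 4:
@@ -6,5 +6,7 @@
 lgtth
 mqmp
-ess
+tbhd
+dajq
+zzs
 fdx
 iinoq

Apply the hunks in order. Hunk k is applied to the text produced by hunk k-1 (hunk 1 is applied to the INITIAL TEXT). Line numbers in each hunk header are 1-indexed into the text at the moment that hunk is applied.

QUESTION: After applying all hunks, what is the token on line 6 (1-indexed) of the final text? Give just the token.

Answer: lgtth

Derivation:
Hunk 1: at line 8 remove [qaa] add [kirj,kys,hrfh] -> 14 lines: jgixa ddse aumw fmf lgtth mqmp ess fdx iinoq kirj kys hrfh ldln tfzz
Hunk 2: at line 2 remove [fmf] add [ybud,xiwq] -> 15 lines: jgixa ddse aumw ybud xiwq lgtth mqmp ess fdx iinoq kirj kys hrfh ldln tfzz
Hunk 3: at line 10 remove [kirj,kys] add [oshc,gwlbw,zvt] -> 16 lines: jgixa ddse aumw ybud xiwq lgtth mqmp ess fdx iinoq oshc gwlbw zvt hrfh ldln tfzz
Hunk 4: at line 6 remove [ess] add [tbhd,dajq,zzs] -> 18 lines: jgixa ddse aumw ybud xiwq lgtth mqmp tbhd dajq zzs fdx iinoq oshc gwlbw zvt hrfh ldln tfzz
Final line 6: lgtth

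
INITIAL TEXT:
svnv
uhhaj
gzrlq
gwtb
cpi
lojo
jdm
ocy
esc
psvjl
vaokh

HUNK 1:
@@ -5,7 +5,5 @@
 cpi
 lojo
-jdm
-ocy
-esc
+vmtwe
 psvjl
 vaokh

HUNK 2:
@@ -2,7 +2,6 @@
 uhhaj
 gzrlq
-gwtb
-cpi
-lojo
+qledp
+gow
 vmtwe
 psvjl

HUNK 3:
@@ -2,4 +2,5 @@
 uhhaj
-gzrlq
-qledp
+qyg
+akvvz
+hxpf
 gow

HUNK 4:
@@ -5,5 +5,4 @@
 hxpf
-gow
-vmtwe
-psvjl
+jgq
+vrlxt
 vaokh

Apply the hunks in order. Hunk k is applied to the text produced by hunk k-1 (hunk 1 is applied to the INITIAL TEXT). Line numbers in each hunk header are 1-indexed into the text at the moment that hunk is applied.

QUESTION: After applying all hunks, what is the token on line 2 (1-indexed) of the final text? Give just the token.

Hunk 1: at line 5 remove [jdm,ocy,esc] add [vmtwe] -> 9 lines: svnv uhhaj gzrlq gwtb cpi lojo vmtwe psvjl vaokh
Hunk 2: at line 2 remove [gwtb,cpi,lojo] add [qledp,gow] -> 8 lines: svnv uhhaj gzrlq qledp gow vmtwe psvjl vaokh
Hunk 3: at line 2 remove [gzrlq,qledp] add [qyg,akvvz,hxpf] -> 9 lines: svnv uhhaj qyg akvvz hxpf gow vmtwe psvjl vaokh
Hunk 4: at line 5 remove [gow,vmtwe,psvjl] add [jgq,vrlxt] -> 8 lines: svnv uhhaj qyg akvvz hxpf jgq vrlxt vaokh
Final line 2: uhhaj

Answer: uhhaj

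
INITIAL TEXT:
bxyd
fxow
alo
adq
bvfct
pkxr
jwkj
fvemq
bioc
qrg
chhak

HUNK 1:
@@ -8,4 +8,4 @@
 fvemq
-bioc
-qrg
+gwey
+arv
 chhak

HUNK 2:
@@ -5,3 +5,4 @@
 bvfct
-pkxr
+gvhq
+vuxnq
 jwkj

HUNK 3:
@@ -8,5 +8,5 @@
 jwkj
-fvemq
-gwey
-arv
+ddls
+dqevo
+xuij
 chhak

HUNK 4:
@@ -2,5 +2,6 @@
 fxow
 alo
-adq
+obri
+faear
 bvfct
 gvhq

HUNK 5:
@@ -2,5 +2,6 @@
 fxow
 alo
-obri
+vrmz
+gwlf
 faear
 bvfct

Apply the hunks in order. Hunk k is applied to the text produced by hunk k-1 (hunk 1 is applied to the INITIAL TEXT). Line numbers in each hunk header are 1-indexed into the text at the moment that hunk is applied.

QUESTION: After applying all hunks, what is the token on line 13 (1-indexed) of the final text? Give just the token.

Answer: xuij

Derivation:
Hunk 1: at line 8 remove [bioc,qrg] add [gwey,arv] -> 11 lines: bxyd fxow alo adq bvfct pkxr jwkj fvemq gwey arv chhak
Hunk 2: at line 5 remove [pkxr] add [gvhq,vuxnq] -> 12 lines: bxyd fxow alo adq bvfct gvhq vuxnq jwkj fvemq gwey arv chhak
Hunk 3: at line 8 remove [fvemq,gwey,arv] add [ddls,dqevo,xuij] -> 12 lines: bxyd fxow alo adq bvfct gvhq vuxnq jwkj ddls dqevo xuij chhak
Hunk 4: at line 2 remove [adq] add [obri,faear] -> 13 lines: bxyd fxow alo obri faear bvfct gvhq vuxnq jwkj ddls dqevo xuij chhak
Hunk 5: at line 2 remove [obri] add [vrmz,gwlf] -> 14 lines: bxyd fxow alo vrmz gwlf faear bvfct gvhq vuxnq jwkj ddls dqevo xuij chhak
Final line 13: xuij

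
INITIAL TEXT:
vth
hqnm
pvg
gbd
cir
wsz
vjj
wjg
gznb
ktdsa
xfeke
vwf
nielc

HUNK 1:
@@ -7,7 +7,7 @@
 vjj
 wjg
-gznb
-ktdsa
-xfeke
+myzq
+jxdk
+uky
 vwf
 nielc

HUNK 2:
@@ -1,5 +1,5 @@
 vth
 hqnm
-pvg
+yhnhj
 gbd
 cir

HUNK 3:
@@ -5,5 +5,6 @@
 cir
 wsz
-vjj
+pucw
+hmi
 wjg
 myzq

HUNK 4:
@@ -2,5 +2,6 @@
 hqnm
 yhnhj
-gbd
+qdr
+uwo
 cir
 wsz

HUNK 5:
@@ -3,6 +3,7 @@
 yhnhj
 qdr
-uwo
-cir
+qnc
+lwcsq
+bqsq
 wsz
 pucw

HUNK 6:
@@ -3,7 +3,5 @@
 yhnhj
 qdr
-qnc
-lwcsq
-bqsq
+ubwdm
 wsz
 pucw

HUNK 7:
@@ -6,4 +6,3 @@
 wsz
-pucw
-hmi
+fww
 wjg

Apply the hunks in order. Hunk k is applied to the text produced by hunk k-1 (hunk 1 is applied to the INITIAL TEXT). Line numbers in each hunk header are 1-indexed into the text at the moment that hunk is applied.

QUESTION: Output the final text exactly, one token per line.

Answer: vth
hqnm
yhnhj
qdr
ubwdm
wsz
fww
wjg
myzq
jxdk
uky
vwf
nielc

Derivation:
Hunk 1: at line 7 remove [gznb,ktdsa,xfeke] add [myzq,jxdk,uky] -> 13 lines: vth hqnm pvg gbd cir wsz vjj wjg myzq jxdk uky vwf nielc
Hunk 2: at line 1 remove [pvg] add [yhnhj] -> 13 lines: vth hqnm yhnhj gbd cir wsz vjj wjg myzq jxdk uky vwf nielc
Hunk 3: at line 5 remove [vjj] add [pucw,hmi] -> 14 lines: vth hqnm yhnhj gbd cir wsz pucw hmi wjg myzq jxdk uky vwf nielc
Hunk 4: at line 2 remove [gbd] add [qdr,uwo] -> 15 lines: vth hqnm yhnhj qdr uwo cir wsz pucw hmi wjg myzq jxdk uky vwf nielc
Hunk 5: at line 3 remove [uwo,cir] add [qnc,lwcsq,bqsq] -> 16 lines: vth hqnm yhnhj qdr qnc lwcsq bqsq wsz pucw hmi wjg myzq jxdk uky vwf nielc
Hunk 6: at line 3 remove [qnc,lwcsq,bqsq] add [ubwdm] -> 14 lines: vth hqnm yhnhj qdr ubwdm wsz pucw hmi wjg myzq jxdk uky vwf nielc
Hunk 7: at line 6 remove [pucw,hmi] add [fww] -> 13 lines: vth hqnm yhnhj qdr ubwdm wsz fww wjg myzq jxdk uky vwf nielc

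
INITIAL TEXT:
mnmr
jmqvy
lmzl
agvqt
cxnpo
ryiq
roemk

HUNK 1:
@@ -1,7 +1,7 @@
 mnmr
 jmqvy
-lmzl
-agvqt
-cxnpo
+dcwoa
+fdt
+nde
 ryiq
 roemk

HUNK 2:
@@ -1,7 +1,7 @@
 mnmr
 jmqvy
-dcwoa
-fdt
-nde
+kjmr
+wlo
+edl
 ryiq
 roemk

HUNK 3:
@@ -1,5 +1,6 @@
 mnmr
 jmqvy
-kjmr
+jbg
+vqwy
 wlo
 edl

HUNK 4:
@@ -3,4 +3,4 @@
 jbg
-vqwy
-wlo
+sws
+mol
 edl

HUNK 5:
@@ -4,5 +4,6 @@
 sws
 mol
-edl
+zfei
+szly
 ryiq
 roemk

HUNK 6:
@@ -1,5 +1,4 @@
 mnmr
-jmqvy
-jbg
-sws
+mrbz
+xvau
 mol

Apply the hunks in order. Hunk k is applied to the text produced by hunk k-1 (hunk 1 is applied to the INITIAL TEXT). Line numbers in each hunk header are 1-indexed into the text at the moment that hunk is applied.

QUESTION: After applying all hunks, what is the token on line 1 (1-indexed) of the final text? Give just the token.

Hunk 1: at line 1 remove [lmzl,agvqt,cxnpo] add [dcwoa,fdt,nde] -> 7 lines: mnmr jmqvy dcwoa fdt nde ryiq roemk
Hunk 2: at line 1 remove [dcwoa,fdt,nde] add [kjmr,wlo,edl] -> 7 lines: mnmr jmqvy kjmr wlo edl ryiq roemk
Hunk 3: at line 1 remove [kjmr] add [jbg,vqwy] -> 8 lines: mnmr jmqvy jbg vqwy wlo edl ryiq roemk
Hunk 4: at line 3 remove [vqwy,wlo] add [sws,mol] -> 8 lines: mnmr jmqvy jbg sws mol edl ryiq roemk
Hunk 5: at line 4 remove [edl] add [zfei,szly] -> 9 lines: mnmr jmqvy jbg sws mol zfei szly ryiq roemk
Hunk 6: at line 1 remove [jmqvy,jbg,sws] add [mrbz,xvau] -> 8 lines: mnmr mrbz xvau mol zfei szly ryiq roemk
Final line 1: mnmr

Answer: mnmr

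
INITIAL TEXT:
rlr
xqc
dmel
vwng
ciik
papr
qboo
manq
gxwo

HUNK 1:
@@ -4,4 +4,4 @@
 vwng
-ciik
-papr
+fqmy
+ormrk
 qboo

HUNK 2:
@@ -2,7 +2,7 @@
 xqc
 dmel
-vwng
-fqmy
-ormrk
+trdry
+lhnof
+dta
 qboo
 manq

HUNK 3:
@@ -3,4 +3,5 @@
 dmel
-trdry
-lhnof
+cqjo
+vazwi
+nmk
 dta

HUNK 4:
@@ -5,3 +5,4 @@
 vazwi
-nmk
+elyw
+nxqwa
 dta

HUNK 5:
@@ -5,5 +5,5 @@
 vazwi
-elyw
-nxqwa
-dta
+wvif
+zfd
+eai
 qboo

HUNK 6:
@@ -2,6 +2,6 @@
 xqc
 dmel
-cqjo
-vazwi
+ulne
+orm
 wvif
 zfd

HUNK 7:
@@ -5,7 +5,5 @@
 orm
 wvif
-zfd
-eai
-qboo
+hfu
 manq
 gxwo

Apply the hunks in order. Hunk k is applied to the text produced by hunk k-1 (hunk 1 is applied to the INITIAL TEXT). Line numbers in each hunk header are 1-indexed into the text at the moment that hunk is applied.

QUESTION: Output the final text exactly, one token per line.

Hunk 1: at line 4 remove [ciik,papr] add [fqmy,ormrk] -> 9 lines: rlr xqc dmel vwng fqmy ormrk qboo manq gxwo
Hunk 2: at line 2 remove [vwng,fqmy,ormrk] add [trdry,lhnof,dta] -> 9 lines: rlr xqc dmel trdry lhnof dta qboo manq gxwo
Hunk 3: at line 3 remove [trdry,lhnof] add [cqjo,vazwi,nmk] -> 10 lines: rlr xqc dmel cqjo vazwi nmk dta qboo manq gxwo
Hunk 4: at line 5 remove [nmk] add [elyw,nxqwa] -> 11 lines: rlr xqc dmel cqjo vazwi elyw nxqwa dta qboo manq gxwo
Hunk 5: at line 5 remove [elyw,nxqwa,dta] add [wvif,zfd,eai] -> 11 lines: rlr xqc dmel cqjo vazwi wvif zfd eai qboo manq gxwo
Hunk 6: at line 2 remove [cqjo,vazwi] add [ulne,orm] -> 11 lines: rlr xqc dmel ulne orm wvif zfd eai qboo manq gxwo
Hunk 7: at line 5 remove [zfd,eai,qboo] add [hfu] -> 9 lines: rlr xqc dmel ulne orm wvif hfu manq gxwo

Answer: rlr
xqc
dmel
ulne
orm
wvif
hfu
manq
gxwo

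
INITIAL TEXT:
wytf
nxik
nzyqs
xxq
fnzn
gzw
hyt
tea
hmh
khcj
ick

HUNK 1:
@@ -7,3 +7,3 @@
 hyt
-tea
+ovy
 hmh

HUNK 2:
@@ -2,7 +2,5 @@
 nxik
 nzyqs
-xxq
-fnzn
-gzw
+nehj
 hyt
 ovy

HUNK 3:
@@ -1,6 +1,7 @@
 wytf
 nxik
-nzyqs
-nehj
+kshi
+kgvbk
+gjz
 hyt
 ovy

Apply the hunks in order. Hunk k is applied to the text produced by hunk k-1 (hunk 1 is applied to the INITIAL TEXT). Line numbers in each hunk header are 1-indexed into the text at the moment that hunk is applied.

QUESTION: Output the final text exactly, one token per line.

Answer: wytf
nxik
kshi
kgvbk
gjz
hyt
ovy
hmh
khcj
ick

Derivation:
Hunk 1: at line 7 remove [tea] add [ovy] -> 11 lines: wytf nxik nzyqs xxq fnzn gzw hyt ovy hmh khcj ick
Hunk 2: at line 2 remove [xxq,fnzn,gzw] add [nehj] -> 9 lines: wytf nxik nzyqs nehj hyt ovy hmh khcj ick
Hunk 3: at line 1 remove [nzyqs,nehj] add [kshi,kgvbk,gjz] -> 10 lines: wytf nxik kshi kgvbk gjz hyt ovy hmh khcj ick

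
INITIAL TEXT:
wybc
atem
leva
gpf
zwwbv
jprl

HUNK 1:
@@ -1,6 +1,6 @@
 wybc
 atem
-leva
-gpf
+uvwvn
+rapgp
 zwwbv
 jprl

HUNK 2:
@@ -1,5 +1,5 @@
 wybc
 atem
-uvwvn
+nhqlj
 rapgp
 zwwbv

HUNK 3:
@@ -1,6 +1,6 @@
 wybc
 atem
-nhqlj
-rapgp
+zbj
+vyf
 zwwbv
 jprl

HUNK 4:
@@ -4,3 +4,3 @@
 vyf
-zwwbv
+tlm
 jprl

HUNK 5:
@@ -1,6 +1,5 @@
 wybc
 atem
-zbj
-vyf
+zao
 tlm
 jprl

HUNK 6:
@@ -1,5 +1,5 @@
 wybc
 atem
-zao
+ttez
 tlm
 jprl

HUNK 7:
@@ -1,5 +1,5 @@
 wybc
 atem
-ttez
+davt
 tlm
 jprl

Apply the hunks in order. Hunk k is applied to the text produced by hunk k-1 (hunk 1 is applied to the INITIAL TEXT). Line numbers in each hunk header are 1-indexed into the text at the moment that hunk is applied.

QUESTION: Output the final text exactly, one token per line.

Answer: wybc
atem
davt
tlm
jprl

Derivation:
Hunk 1: at line 1 remove [leva,gpf] add [uvwvn,rapgp] -> 6 lines: wybc atem uvwvn rapgp zwwbv jprl
Hunk 2: at line 1 remove [uvwvn] add [nhqlj] -> 6 lines: wybc atem nhqlj rapgp zwwbv jprl
Hunk 3: at line 1 remove [nhqlj,rapgp] add [zbj,vyf] -> 6 lines: wybc atem zbj vyf zwwbv jprl
Hunk 4: at line 4 remove [zwwbv] add [tlm] -> 6 lines: wybc atem zbj vyf tlm jprl
Hunk 5: at line 1 remove [zbj,vyf] add [zao] -> 5 lines: wybc atem zao tlm jprl
Hunk 6: at line 1 remove [zao] add [ttez] -> 5 lines: wybc atem ttez tlm jprl
Hunk 7: at line 1 remove [ttez] add [davt] -> 5 lines: wybc atem davt tlm jprl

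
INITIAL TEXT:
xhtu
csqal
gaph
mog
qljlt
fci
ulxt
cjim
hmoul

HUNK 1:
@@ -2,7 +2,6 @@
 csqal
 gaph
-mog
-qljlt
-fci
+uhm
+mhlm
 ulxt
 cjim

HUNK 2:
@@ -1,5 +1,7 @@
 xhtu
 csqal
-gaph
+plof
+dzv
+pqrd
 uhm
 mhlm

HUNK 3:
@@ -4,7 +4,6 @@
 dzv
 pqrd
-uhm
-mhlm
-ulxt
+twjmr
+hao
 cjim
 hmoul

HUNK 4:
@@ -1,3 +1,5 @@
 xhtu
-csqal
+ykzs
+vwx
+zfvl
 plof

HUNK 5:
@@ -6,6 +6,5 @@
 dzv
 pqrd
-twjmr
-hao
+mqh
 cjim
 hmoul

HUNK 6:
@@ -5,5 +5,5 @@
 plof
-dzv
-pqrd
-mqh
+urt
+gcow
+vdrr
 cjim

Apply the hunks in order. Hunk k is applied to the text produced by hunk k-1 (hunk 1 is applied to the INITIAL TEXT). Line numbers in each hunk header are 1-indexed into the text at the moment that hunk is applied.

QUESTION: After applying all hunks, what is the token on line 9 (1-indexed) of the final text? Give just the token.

Hunk 1: at line 2 remove [mog,qljlt,fci] add [uhm,mhlm] -> 8 lines: xhtu csqal gaph uhm mhlm ulxt cjim hmoul
Hunk 2: at line 1 remove [gaph] add [plof,dzv,pqrd] -> 10 lines: xhtu csqal plof dzv pqrd uhm mhlm ulxt cjim hmoul
Hunk 3: at line 4 remove [uhm,mhlm,ulxt] add [twjmr,hao] -> 9 lines: xhtu csqal plof dzv pqrd twjmr hao cjim hmoul
Hunk 4: at line 1 remove [csqal] add [ykzs,vwx,zfvl] -> 11 lines: xhtu ykzs vwx zfvl plof dzv pqrd twjmr hao cjim hmoul
Hunk 5: at line 6 remove [twjmr,hao] add [mqh] -> 10 lines: xhtu ykzs vwx zfvl plof dzv pqrd mqh cjim hmoul
Hunk 6: at line 5 remove [dzv,pqrd,mqh] add [urt,gcow,vdrr] -> 10 lines: xhtu ykzs vwx zfvl plof urt gcow vdrr cjim hmoul
Final line 9: cjim

Answer: cjim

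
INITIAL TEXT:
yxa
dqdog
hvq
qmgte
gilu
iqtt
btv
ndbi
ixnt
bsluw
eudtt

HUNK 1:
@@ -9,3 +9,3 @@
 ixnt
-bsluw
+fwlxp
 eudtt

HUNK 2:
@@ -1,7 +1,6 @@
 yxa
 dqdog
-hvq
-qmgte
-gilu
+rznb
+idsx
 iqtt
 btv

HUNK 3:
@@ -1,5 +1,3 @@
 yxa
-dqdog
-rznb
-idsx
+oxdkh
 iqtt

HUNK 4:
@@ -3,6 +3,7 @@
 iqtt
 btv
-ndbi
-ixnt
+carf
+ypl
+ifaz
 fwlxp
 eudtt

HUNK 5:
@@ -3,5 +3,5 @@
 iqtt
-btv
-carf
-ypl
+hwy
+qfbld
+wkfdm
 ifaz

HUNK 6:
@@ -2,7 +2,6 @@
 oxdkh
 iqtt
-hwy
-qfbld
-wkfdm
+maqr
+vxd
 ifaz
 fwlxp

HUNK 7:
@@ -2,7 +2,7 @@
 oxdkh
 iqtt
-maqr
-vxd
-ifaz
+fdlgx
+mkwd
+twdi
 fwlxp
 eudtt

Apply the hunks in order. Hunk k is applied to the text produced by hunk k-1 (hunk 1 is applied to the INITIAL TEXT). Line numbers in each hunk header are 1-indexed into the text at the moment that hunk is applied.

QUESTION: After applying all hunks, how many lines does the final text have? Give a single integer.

Hunk 1: at line 9 remove [bsluw] add [fwlxp] -> 11 lines: yxa dqdog hvq qmgte gilu iqtt btv ndbi ixnt fwlxp eudtt
Hunk 2: at line 1 remove [hvq,qmgte,gilu] add [rznb,idsx] -> 10 lines: yxa dqdog rznb idsx iqtt btv ndbi ixnt fwlxp eudtt
Hunk 3: at line 1 remove [dqdog,rznb,idsx] add [oxdkh] -> 8 lines: yxa oxdkh iqtt btv ndbi ixnt fwlxp eudtt
Hunk 4: at line 3 remove [ndbi,ixnt] add [carf,ypl,ifaz] -> 9 lines: yxa oxdkh iqtt btv carf ypl ifaz fwlxp eudtt
Hunk 5: at line 3 remove [btv,carf,ypl] add [hwy,qfbld,wkfdm] -> 9 lines: yxa oxdkh iqtt hwy qfbld wkfdm ifaz fwlxp eudtt
Hunk 6: at line 2 remove [hwy,qfbld,wkfdm] add [maqr,vxd] -> 8 lines: yxa oxdkh iqtt maqr vxd ifaz fwlxp eudtt
Hunk 7: at line 2 remove [maqr,vxd,ifaz] add [fdlgx,mkwd,twdi] -> 8 lines: yxa oxdkh iqtt fdlgx mkwd twdi fwlxp eudtt
Final line count: 8

Answer: 8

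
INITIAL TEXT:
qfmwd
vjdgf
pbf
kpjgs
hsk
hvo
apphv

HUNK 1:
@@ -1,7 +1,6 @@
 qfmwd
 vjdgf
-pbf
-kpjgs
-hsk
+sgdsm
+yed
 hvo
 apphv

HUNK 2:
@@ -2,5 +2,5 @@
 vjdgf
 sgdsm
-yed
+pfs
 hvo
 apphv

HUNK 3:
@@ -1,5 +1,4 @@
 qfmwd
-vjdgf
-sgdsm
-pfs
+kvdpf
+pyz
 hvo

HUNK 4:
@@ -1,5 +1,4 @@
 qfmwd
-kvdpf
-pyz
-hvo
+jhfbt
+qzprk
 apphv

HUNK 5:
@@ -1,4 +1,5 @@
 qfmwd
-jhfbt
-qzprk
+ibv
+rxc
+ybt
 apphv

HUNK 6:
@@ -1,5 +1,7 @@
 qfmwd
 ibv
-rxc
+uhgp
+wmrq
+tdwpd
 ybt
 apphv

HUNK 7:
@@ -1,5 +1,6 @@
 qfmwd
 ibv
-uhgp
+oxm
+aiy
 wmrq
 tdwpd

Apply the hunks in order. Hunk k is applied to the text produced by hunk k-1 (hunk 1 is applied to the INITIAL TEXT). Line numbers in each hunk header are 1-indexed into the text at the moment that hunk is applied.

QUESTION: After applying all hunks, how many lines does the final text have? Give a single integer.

Answer: 8

Derivation:
Hunk 1: at line 1 remove [pbf,kpjgs,hsk] add [sgdsm,yed] -> 6 lines: qfmwd vjdgf sgdsm yed hvo apphv
Hunk 2: at line 2 remove [yed] add [pfs] -> 6 lines: qfmwd vjdgf sgdsm pfs hvo apphv
Hunk 3: at line 1 remove [vjdgf,sgdsm,pfs] add [kvdpf,pyz] -> 5 lines: qfmwd kvdpf pyz hvo apphv
Hunk 4: at line 1 remove [kvdpf,pyz,hvo] add [jhfbt,qzprk] -> 4 lines: qfmwd jhfbt qzprk apphv
Hunk 5: at line 1 remove [jhfbt,qzprk] add [ibv,rxc,ybt] -> 5 lines: qfmwd ibv rxc ybt apphv
Hunk 6: at line 1 remove [rxc] add [uhgp,wmrq,tdwpd] -> 7 lines: qfmwd ibv uhgp wmrq tdwpd ybt apphv
Hunk 7: at line 1 remove [uhgp] add [oxm,aiy] -> 8 lines: qfmwd ibv oxm aiy wmrq tdwpd ybt apphv
Final line count: 8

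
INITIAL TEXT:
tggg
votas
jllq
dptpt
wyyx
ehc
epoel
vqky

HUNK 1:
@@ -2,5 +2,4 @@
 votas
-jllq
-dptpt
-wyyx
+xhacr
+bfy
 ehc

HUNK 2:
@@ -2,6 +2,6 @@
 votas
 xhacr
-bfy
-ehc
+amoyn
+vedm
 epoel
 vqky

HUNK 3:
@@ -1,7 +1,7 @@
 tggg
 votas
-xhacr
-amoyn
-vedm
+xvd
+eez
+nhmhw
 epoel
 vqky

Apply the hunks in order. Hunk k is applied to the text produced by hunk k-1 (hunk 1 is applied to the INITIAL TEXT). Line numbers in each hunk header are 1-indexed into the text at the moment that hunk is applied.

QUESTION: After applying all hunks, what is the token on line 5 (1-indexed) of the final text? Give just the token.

Answer: nhmhw

Derivation:
Hunk 1: at line 2 remove [jllq,dptpt,wyyx] add [xhacr,bfy] -> 7 lines: tggg votas xhacr bfy ehc epoel vqky
Hunk 2: at line 2 remove [bfy,ehc] add [amoyn,vedm] -> 7 lines: tggg votas xhacr amoyn vedm epoel vqky
Hunk 3: at line 1 remove [xhacr,amoyn,vedm] add [xvd,eez,nhmhw] -> 7 lines: tggg votas xvd eez nhmhw epoel vqky
Final line 5: nhmhw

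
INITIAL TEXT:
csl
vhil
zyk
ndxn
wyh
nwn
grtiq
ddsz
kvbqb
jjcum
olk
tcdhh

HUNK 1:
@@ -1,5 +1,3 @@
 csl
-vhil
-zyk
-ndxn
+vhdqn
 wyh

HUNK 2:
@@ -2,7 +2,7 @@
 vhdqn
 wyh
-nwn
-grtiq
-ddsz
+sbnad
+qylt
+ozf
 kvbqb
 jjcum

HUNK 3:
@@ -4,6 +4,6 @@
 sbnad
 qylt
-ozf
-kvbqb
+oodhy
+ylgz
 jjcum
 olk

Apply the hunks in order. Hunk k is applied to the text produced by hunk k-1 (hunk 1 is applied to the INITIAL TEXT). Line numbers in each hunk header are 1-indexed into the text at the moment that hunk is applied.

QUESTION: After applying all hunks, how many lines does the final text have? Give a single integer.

Hunk 1: at line 1 remove [vhil,zyk,ndxn] add [vhdqn] -> 10 lines: csl vhdqn wyh nwn grtiq ddsz kvbqb jjcum olk tcdhh
Hunk 2: at line 2 remove [nwn,grtiq,ddsz] add [sbnad,qylt,ozf] -> 10 lines: csl vhdqn wyh sbnad qylt ozf kvbqb jjcum olk tcdhh
Hunk 3: at line 4 remove [ozf,kvbqb] add [oodhy,ylgz] -> 10 lines: csl vhdqn wyh sbnad qylt oodhy ylgz jjcum olk tcdhh
Final line count: 10

Answer: 10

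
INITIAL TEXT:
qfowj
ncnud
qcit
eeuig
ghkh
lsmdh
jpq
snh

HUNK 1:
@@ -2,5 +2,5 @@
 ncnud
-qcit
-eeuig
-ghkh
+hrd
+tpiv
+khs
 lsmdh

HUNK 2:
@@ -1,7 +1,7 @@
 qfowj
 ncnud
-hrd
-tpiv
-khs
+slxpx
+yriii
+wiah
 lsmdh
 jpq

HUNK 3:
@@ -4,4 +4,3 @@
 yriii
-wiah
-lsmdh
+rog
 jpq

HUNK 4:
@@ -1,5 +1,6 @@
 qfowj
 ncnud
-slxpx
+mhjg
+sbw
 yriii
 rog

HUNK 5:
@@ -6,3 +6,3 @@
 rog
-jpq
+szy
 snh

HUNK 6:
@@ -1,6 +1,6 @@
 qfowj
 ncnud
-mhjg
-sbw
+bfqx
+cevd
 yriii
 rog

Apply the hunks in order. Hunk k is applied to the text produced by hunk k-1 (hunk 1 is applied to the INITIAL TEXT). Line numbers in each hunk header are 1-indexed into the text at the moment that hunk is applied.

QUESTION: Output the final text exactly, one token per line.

Hunk 1: at line 2 remove [qcit,eeuig,ghkh] add [hrd,tpiv,khs] -> 8 lines: qfowj ncnud hrd tpiv khs lsmdh jpq snh
Hunk 2: at line 1 remove [hrd,tpiv,khs] add [slxpx,yriii,wiah] -> 8 lines: qfowj ncnud slxpx yriii wiah lsmdh jpq snh
Hunk 3: at line 4 remove [wiah,lsmdh] add [rog] -> 7 lines: qfowj ncnud slxpx yriii rog jpq snh
Hunk 4: at line 1 remove [slxpx] add [mhjg,sbw] -> 8 lines: qfowj ncnud mhjg sbw yriii rog jpq snh
Hunk 5: at line 6 remove [jpq] add [szy] -> 8 lines: qfowj ncnud mhjg sbw yriii rog szy snh
Hunk 6: at line 1 remove [mhjg,sbw] add [bfqx,cevd] -> 8 lines: qfowj ncnud bfqx cevd yriii rog szy snh

Answer: qfowj
ncnud
bfqx
cevd
yriii
rog
szy
snh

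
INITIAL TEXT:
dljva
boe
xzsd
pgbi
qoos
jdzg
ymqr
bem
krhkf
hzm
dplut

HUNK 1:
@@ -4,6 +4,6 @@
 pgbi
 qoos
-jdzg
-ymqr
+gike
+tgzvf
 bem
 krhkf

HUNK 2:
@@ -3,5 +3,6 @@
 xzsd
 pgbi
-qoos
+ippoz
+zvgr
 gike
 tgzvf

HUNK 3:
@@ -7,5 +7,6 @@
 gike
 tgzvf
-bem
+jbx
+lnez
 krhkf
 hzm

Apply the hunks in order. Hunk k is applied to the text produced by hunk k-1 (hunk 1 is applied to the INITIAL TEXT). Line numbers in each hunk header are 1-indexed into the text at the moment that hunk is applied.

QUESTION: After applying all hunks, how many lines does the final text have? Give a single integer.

Answer: 13

Derivation:
Hunk 1: at line 4 remove [jdzg,ymqr] add [gike,tgzvf] -> 11 lines: dljva boe xzsd pgbi qoos gike tgzvf bem krhkf hzm dplut
Hunk 2: at line 3 remove [qoos] add [ippoz,zvgr] -> 12 lines: dljva boe xzsd pgbi ippoz zvgr gike tgzvf bem krhkf hzm dplut
Hunk 3: at line 7 remove [bem] add [jbx,lnez] -> 13 lines: dljva boe xzsd pgbi ippoz zvgr gike tgzvf jbx lnez krhkf hzm dplut
Final line count: 13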